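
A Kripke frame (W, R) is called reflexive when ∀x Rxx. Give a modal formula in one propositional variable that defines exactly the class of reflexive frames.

□ψ → ψ

This is reflexivity; the standard corresponding axiom is T: □ψ → ψ.
Suppose □ψ→ψ is valid. At any x set V(ψ)={w : Rxw}. Then □ψ holds at x, so ψ holds at x, i.e. Rxx.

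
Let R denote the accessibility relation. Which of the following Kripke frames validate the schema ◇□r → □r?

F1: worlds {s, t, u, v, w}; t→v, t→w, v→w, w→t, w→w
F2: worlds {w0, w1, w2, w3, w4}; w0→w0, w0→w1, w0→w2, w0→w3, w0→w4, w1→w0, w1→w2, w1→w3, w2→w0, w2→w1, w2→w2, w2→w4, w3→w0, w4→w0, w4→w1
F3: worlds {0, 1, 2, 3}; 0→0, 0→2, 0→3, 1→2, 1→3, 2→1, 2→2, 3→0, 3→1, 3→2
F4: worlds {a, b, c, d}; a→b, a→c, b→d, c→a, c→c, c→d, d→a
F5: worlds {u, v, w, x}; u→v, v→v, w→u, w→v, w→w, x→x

This is the axiom for the Euclidean property; its first-order frame correspondent is ∀x ∀y ∀z (Rxy ∧ Rxz → Ryz).
F1: fails — Rtv and Rtv but not Rvv.
F2: fails — Rw0w4 and Rw0w4 but not Rw4w4.
F3: fails — R02 and R00 but not R20.
F4: fails — Rab and Rab but not Rbb.
F5: fails — Rwu and Rww but not Ruw.

none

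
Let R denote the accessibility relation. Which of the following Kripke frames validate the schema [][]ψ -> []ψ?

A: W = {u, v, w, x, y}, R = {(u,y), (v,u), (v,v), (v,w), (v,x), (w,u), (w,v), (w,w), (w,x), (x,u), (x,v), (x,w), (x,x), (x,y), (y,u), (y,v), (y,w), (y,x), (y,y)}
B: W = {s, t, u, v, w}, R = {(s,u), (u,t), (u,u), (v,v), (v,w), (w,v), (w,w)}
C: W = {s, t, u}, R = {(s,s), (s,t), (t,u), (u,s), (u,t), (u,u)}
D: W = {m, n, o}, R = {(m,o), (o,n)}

This is the axiom for density; its first-order frame correspondent is forall x forall y (Rxy -> exists z (Rxz & Rzy)).
A: ✓.
B: ✓.
C: ✓.
D: fails — Ron but no z with Roz and Rzn.

A, B, C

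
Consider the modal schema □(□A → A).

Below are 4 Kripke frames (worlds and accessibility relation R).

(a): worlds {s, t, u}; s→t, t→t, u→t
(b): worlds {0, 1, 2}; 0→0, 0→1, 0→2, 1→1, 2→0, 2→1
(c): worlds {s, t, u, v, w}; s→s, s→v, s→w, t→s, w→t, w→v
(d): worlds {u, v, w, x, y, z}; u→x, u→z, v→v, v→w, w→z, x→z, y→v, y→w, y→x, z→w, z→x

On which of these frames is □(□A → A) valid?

(a)

Frame correspondent (Sahlqvist): ∀x ∀y (Rxy → Ryy) — i.e. shift-reflexivity.
(a): condition met.
(b): fails — R02 but not R22.
(c): fails — Rwt but not Rtt.
(d): fails — Ruz but not Rzz.
Valid on: (a).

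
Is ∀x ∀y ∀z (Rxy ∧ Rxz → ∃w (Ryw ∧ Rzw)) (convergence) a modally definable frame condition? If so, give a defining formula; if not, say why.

Yes: it is convergence, defined by the .2 schema ◇□p → □◇p.
Suppose ◇□p→□◇p is valid. Take Rxy, Rxz and set V(p)={w : Ryw}. Then □p at y so ◇□p at x, so □◇p at x, so ◇p at z, giving w with Rzw and Ryw.

Definable; ◇□p → □◇p defines it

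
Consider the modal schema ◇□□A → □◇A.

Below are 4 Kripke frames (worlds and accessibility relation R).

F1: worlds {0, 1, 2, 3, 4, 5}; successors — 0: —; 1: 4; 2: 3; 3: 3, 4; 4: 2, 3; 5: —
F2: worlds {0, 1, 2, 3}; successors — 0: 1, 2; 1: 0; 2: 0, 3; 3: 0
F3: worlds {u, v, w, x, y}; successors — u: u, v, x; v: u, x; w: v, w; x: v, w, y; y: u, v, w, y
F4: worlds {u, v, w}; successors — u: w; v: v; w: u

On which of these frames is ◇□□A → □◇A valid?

F1, F3

The schema corresponds to a generalized confluence (Geach) condition: ∀x ∀y ∀z ((xRy ∧ xRz) → ∃w (yR²w ∧ zRw)).
F1: ✓.
F2: fails — 0R1, 0R1 but no w with 1R²w and 1Rw.
F3: ✓.
F4: fails — uRw, uRw but no t with wR²t and wRt.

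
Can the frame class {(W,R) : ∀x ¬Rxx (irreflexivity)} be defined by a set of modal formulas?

Any modally definable frame class is closed under surjective bounded morphisms.
The 3-cycle (worlds s,t,u with s→t→u→s) is irreflexive, and the map sending every world to a single reflexive point • is a surjective bounded morphism (forth: every edge maps to (•,•); back: every world has a successor). So any modal formula valid on the 3-cycle is also valid on the reflexive point, which is not irreflexive.
Hence irreflexivity is not modally definable.

No — not modally definable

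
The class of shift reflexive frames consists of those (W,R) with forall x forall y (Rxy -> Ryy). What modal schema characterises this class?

A defining formula is □(□s → s) (the T□ axiom).
Suppose □(□s→s) is valid. Take Rxy and set V(s)={w : Ryw}. Then at y, □s holds; since □(□s→s) at x, □s→s at y, so s at y, i.e. Ryy.

□(□s → s)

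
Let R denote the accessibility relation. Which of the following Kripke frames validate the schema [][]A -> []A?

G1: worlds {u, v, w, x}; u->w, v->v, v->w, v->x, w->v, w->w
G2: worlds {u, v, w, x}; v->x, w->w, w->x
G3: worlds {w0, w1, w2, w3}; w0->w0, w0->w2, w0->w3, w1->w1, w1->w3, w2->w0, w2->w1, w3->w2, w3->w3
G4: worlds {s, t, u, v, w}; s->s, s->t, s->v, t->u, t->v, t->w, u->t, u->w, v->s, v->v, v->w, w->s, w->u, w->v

G1, G3

This is the axiom for density; its first-order frame correspondent is forall x forall y (Rxy -> exists z (Rxz & Rzy)).
G1: satisfies the condition.
G2: fails — Rvx but no z with Rvz and Rzx.
G3: satisfies the condition.
G4: fails — Rut but no z with Ruz and Rzt.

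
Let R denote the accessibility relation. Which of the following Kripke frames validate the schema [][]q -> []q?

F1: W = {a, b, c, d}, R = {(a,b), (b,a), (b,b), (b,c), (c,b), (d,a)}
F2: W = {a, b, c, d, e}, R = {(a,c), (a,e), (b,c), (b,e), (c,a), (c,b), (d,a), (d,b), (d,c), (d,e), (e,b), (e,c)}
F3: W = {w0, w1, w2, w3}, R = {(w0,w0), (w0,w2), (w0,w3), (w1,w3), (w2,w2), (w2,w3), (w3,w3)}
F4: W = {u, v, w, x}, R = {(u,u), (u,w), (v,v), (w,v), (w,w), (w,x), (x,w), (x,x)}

F3, F4

Frame correspondent (Sahlqvist): forall x forall y (Rxy -> exists z (Rxz & Rzy)) — i.e. density.
F1: fails — Rda but no z with Rdz and Rza.
F2: fails — Rae but no z with Raz and Rze.
F3: condition met.
F4: condition met.
Valid on: F3, F4.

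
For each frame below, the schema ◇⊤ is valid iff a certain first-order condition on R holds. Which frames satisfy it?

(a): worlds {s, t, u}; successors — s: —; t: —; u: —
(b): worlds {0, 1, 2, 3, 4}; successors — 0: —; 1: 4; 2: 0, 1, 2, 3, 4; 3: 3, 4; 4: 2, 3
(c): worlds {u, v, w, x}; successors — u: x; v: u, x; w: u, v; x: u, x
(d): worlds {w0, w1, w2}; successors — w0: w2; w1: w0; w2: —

(c)

This is the axiom for seriality; its first-order frame correspondent is ∀x ∃y Rxy.
(a): fails — world s has no successor.
(b): fails — world 0 has no successor.
(c): holds.
(d): fails — world w2 has no successor.
Valid on: (c).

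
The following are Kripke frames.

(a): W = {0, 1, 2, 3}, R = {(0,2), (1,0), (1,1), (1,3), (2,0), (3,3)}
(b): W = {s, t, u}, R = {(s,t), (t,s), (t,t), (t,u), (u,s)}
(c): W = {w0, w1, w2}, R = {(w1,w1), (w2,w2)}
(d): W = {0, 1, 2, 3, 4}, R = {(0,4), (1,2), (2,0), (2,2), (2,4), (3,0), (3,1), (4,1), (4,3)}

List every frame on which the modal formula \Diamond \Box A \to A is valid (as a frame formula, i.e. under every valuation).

Frame correspondent (Sahlqvist): \forall x \forall y (Rxy \to Ryx) — i.e. symmetry.
(a): fails — R10 but not R01.
(b): fails — Rus but not Rsu.
(c): satisfies the condition.
(d): fails — R31 but not R13.
Valid on: (c).

(c)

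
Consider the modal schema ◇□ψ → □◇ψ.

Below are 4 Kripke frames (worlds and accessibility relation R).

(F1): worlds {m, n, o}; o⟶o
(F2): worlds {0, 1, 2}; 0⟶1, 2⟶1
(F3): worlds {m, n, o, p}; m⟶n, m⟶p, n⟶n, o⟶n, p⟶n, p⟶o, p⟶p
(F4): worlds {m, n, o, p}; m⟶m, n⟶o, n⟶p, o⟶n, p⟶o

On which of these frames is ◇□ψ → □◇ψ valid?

(F1), (F3)

This is the axiom for convergence; its first-order frame correspondent is ∀x ∀y ∀z (Rxy ∧ Rxz → ∃w (Ryw ∧ Rzw)).
(F1): satisfies the condition.
(F2): fails — R01 and R01 but 1 and 1 have no common successor.
(F3): satisfies the condition.
(F4): fails — Rno and Rnp but o and p have no common successor.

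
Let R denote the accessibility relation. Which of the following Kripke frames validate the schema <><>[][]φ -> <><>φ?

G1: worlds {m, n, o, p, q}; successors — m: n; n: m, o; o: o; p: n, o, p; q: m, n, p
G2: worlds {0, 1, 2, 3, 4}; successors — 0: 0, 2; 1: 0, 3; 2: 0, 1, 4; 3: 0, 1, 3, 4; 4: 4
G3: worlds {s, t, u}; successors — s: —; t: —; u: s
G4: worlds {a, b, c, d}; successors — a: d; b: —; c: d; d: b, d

Frame correspondent (Sahlqvist): forall x forall y (x R^2 y -> exists w (y R^2 w & x R^2 w)) — i.e. a generalized confluence (Geach) condition.
G1: condition met.
G2: condition met.
G3: condition met.
G4: fails — aR²b but no w with bR²w and aR²w.

G1, G2, G3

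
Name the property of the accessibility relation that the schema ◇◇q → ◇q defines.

This is a form of the 4 axiom.
It corresponds to transitivity: ∀x ∀y ∀z (Rxy ∧ Ryz → Rxz).

transitivity: ∀x ∀y ∀z (Rxy ∧ Ryz → Rxz)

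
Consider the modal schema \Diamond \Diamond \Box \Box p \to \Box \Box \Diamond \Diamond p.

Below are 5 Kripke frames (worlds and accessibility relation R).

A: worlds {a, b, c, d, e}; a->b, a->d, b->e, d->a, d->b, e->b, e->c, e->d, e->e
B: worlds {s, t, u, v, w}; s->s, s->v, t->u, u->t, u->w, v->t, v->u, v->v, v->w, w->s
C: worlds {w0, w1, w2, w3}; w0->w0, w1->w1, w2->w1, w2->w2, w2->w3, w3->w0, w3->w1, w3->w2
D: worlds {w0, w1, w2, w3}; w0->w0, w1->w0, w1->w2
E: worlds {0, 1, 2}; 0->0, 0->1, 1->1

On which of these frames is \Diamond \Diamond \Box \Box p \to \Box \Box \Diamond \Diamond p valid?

The schema corresponds to a generalized confluence (Geach) condition: \forall x \forall y \forall z ((x R^2 y \wedge x R^2 z) \to \exists w (y R^2 w \wedge z R^2 w)).
A: fails — bR²b, bR²c but no w with bR²w and cR²w.
B: fails — sR²t, sR²u but no w* with tR²w* and uR²w*.
C: fails — w2R²w0, w2R²w1 but no w with w0R²w and w1R²w.
D: condition met.
E: condition met.
Valid on: D, E.

D, E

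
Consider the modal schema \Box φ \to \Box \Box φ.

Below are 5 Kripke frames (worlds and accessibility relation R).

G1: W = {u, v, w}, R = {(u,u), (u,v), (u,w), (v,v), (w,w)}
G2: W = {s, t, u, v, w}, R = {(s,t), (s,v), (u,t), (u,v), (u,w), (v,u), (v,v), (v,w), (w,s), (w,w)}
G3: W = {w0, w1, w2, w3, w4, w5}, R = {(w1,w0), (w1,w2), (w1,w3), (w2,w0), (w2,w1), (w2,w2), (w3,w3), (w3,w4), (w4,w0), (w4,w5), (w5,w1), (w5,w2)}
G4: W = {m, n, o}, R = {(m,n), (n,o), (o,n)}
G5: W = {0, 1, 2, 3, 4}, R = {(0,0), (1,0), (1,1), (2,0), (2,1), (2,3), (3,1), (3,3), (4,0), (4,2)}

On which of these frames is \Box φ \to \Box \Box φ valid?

G1

Frame correspondent (Sahlqvist): \forall x \forall y \forall z (Rxy \wedge Ryz \to Rxz) — i.e. transitivity.
G1: holds.
G2: fails — Ruv and Rvu but not Ruu.
G3: fails — Rw1w2 and Rw2w1 but not Rw1w1.
G4: fails — Rno and Ron but not Rnn.
G5: fails — R31 and R10 but not R30.
Valid on: G1.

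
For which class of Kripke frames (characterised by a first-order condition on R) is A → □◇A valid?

symmetry

This is the B axiom.
It corresponds to symmetry: ∀x ∀y (Rxy → Ryx).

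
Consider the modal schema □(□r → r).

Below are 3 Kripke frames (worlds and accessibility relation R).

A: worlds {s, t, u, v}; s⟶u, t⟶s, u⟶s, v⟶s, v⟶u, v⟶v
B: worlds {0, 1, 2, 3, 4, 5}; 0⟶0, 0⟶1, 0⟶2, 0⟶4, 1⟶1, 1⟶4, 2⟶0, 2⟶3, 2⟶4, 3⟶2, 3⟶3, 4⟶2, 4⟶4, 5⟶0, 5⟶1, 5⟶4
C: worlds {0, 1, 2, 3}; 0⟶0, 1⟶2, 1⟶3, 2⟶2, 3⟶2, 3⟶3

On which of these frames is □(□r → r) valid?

C

This is the axiom for shift-reflexivity; its first-order frame correspondent is ∀x ∀y (Rxy → Ryy).
A: fails — Rus but not Rss.
B: fails — R32 but not R22.
C: condition met.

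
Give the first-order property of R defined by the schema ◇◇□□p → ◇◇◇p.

∀x ∀y (xR²y → ∃w (yR²w ∧ xR³w))

This is a Sahlqvist (Geach-type) schema ◇^2□^2p → □^0◇^3p.
Minimal-valuation argument: fix x; take any y with xR^2y and any z with xR^0z. Set V(p) to the set of worlds R-reachable from y in exactly 2 steps. Then □^2p holds at y, so the antecedent holds at x; validity forces ◇^3p at z, giving a w with zR^3w and yR^2w.
First-order correspondent: ∀x ∀y (xR²y → ∃w (yR²w ∧ xR³w)).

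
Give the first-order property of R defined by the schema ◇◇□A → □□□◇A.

∀x ∀y ∀z ((xR²y ∧ xR³z) → ∃w (yRw ∧ zRw))

This is a Sahlqvist (Geach-type) schema ◇^2□^1A → □^3◇^1A.
First-order correspondent: ∀x ∀y ∀z ((xR²y ∧ xR³z) → ∃w (yRw ∧ zRw)).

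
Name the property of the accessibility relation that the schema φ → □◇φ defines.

Suppose φ→□◇φ is valid. Take Rxy and set V(φ)={x}. Then φ at x, so □◇φ at x, so ◇φ at y, so some z with Ryz has φ; z=x, i.e. Ryx.
Conversely, on a frame with symmetry the schema holds at every world under every valuation.
So the correspondent is symmetry.

symmetry: ∀x ∀y (Rxy → Ryx)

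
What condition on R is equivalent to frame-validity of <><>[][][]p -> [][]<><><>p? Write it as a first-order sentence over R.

This is a Sahlqvist (Geach-type) schema ◇^2□^3p → □^2◇^3p.
Minimal-valuation argument: fix x; take any y with xR^2y and any z with xR^2z. Set V(p) to the set of worlds R-reachable from y in exactly 3 steps. Then □^3p holds at y, so the antecedent holds at x; validity forces ◇^3p at z, giving a w with zR^3w and yR^3w.
First-order correspondent: forall x forall y forall z ((x R^2 y & x R^2 z) -> exists w (y R^3 w & z R^3 w)).

forall x forall y forall z ((x R^2 y & x R^2 z) -> exists w (y R^3 w & z R^3 w))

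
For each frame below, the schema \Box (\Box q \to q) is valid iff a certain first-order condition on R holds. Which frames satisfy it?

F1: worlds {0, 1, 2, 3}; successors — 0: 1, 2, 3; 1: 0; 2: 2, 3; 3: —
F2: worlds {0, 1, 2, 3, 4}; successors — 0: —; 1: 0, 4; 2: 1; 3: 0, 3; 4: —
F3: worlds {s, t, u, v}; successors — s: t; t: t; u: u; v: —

This is the axiom for shift-reflexivity; its first-order frame correspondent is \forall x \forall y (Rxy \to Ryy).
F1: fails — R10 but not R00.
F2: fails — R10 but not R00.
F3: ✓.

F3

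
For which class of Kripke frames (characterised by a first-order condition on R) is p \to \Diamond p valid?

Replacing p by ¬p and contraposing gives the equivalent schema □p → p.
Suppose □p→p is valid. At any x set V(p)={w : Rxw}. Then □p holds at x, so p holds at x, i.e. Rxx.

reflexivity: \forall x Rxx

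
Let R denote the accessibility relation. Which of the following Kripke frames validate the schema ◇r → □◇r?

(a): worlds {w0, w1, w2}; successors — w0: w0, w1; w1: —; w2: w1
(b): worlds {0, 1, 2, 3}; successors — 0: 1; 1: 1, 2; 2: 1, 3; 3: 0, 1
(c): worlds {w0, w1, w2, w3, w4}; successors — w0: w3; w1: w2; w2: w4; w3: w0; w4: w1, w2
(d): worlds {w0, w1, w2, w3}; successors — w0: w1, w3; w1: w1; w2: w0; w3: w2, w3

none

The schema corresponds to the Euclidean property: ∀x ∀y ∀z (Rxy ∧ Rxz → Ryz).
(a): fails — Rw0w1 and Rw0w1 but not Rw1w1.
(b): fails — R12 and R12 but not R22.
(c): fails — Rw0w3 and Rw0w3 but not Rw3w3.
(d): fails — Rw0w1 and Rw0w3 but not Rw1w3.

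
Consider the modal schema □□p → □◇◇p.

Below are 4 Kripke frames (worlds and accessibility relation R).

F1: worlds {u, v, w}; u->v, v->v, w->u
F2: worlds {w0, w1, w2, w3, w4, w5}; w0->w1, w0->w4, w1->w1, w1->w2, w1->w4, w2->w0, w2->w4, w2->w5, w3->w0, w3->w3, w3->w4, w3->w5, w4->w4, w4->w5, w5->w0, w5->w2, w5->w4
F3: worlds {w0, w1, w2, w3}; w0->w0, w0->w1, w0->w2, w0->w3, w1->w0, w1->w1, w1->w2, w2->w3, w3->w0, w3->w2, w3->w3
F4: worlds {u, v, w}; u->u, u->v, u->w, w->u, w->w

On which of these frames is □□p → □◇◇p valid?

F1, F2, F3

Frame correspondent (Sahlqvist): ∀x ∀z (xRz → ∃w (xR²w ∧ zR²w)) — i.e. a generalized confluence (Geach) condition.
F1: ✓.
F2: ✓.
F3: ✓.
F4: fails — uRv but no t with uR²t and vR²t.
Valid on: F1, F2, F3.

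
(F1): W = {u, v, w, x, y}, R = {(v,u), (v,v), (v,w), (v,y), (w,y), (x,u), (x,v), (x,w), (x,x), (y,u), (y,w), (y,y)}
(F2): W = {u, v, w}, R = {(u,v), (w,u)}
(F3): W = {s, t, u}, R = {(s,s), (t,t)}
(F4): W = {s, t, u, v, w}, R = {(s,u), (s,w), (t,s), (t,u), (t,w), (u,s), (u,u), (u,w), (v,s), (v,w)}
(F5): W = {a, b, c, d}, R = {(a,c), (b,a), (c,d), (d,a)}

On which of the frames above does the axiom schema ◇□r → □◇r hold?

This is the axiom for convergence; its first-order frame correspondent is ∀x ∀y ∀z (Rxy ∧ Rxz → ∃w (Ryw ∧ Rzw)).
(F1): fails — Rvv and Rvu but v and u have no common successor.
(F2): fails — Ruv and Ruv but v and v have no common successor.
(F3): condition met.
(F4): fails — Rsw and Rsw but w and w have no common successor.
(F5): condition met.
Valid on: (F3), (F5).

(F3), (F5)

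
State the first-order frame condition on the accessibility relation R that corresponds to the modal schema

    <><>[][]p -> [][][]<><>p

forall x forall y forall z ((x R^2 y & x R^3 z) -> exists w (y R^2 w & z R^2 w))

This is a Sahlqvist (Geach-type) schema ◇^2□^2p → □^3◇^2p.
First-order correspondent: forall x forall y forall z ((x R^2 y & x R^3 z) -> exists w (y R^2 w & z R^2 w)).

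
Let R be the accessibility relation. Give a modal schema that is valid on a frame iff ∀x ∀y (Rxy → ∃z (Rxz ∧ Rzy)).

This is density; the standard corresponding axiom is C4: □□ψ → □ψ.

□□ψ → □ψ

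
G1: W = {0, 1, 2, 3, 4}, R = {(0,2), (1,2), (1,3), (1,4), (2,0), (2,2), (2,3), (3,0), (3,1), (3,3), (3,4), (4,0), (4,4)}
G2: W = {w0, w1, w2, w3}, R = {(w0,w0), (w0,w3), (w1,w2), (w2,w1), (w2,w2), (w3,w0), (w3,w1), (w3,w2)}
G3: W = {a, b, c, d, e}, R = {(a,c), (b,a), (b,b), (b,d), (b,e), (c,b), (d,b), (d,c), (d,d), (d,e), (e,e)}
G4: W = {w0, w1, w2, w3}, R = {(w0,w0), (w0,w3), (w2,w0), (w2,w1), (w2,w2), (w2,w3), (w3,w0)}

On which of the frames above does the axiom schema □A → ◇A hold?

The schema corresponds to seriality: ∀x ∃y Rxy.
G1: ✓.
G2: ✓.
G3: ✓.
G4: fails — world w1 has no successor.

G1, G2, G3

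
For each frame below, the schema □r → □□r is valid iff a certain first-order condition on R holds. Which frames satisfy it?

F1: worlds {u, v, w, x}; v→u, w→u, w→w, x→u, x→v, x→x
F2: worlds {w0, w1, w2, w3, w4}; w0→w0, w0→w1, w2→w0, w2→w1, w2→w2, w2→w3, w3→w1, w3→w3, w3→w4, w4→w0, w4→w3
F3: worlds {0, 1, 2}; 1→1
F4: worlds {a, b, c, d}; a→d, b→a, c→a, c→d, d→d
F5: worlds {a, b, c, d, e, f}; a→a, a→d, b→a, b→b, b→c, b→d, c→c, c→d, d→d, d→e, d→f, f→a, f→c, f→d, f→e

F1, F3

Frame correspondent (Sahlqvist): ∀x ∀y ∀z (Rxy ∧ Ryz → Rxz) — i.e. transitivity.
F1: satisfies the condition.
F2: fails — Rw4w0 and Rw0w1 but not Rw4w1.
F3: satisfies the condition.
F4: fails — Rba and Rad but not Rbd.
F5: fails — Rcd and Rdf but not Rcf.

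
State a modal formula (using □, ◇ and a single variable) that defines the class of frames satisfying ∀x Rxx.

□s → s

The condition is reflexivity. The T schema □s → s defines it.
Suppose □s→s is valid. At any x set V(s)={w : Rxw}. Then □s holds at x, so s holds at x, i.e. Rxx.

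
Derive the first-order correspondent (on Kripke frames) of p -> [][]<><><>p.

forall x forall z (x R^2 z -> exists w (x = w & z R^3 w))

This is a Sahlqvist (Geach-type) schema ◇^0□^0p → □^2◇^3p.
Minimal-valuation argument: fix x; take any y with xR^0y and any z with xR^2z. Set V(p) to the set of worlds R-reachable from y in exactly 0 steps. Then □^0p holds at y, so the antecedent holds at x; validity forces ◇^3p at z, giving a w with zR^3w and yR^0w.
First-order correspondent: forall x forall z (x R^2 z -> exists w (x = w & z R^3 w)).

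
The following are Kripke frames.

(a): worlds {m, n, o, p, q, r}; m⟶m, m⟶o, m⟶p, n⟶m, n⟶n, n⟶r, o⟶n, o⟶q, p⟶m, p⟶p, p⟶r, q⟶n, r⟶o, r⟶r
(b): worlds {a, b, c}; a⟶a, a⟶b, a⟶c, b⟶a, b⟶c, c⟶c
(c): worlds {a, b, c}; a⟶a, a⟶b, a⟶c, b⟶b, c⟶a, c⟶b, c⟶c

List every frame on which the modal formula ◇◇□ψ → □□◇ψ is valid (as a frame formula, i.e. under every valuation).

This is the axiom for a generalized confluence (Geach) condition; its first-order frame correspondent is ∀x ∀y ∀z ((xR²y ∧ xR²z) → ∃w (yRw ∧ zRw)).
(a): fails — mR²m, mR²o but no w with mRw and oRw.
(b): holds.
(c): holds.
Valid on: (b), (c).

(b), (c)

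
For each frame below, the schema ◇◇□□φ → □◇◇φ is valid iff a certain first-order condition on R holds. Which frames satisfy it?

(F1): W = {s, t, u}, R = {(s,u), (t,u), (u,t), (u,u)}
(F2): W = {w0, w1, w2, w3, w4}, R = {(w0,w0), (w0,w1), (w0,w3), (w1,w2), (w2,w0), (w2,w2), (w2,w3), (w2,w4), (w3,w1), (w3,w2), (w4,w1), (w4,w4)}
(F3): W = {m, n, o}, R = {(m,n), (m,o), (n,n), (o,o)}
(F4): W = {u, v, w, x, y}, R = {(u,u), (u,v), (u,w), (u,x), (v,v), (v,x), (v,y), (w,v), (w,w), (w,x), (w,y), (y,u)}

This is the axiom for a generalized confluence (Geach) condition; its first-order frame correspondent is ∀x ∀y ∀z ((xR²y ∧ xRz) → ∃w (yR²w ∧ zR²w)).
(F1): condition met.
(F2): condition met.
(F3): fails — mR²n, mRo but no w with nR²w and oR²w.
(F4): fails — uR²u, uRx but no t with uR²t and xR²t.
Valid on: (F1), (F2).

(F1), (F2)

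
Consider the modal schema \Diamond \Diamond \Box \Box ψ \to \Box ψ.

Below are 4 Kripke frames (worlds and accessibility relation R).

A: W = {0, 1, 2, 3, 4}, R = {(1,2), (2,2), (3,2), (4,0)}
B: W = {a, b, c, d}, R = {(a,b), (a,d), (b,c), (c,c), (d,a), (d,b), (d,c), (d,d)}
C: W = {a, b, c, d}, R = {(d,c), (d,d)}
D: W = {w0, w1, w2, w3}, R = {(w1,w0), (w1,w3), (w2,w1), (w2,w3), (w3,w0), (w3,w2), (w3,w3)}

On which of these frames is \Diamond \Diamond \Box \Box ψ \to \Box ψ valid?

This is the axiom for a generalized confluence (Geach) condition; its first-order frame correspondent is \forall x \forall y \forall z ((x R^2 y \wedge xRz) \to \exists w (y R^2 w \wedge z = w)).
A: condition met.
B: fails — aR²b, aRb but no w with bR²w and b=w.
C: fails — dR²c, dRc but no w with cR²w and c=w.
D: fails — w1R²w0, w1Rw0 but no w with w0R²w and w0=w.

A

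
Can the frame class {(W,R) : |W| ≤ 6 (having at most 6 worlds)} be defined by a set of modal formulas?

If a class were modally definable it would be closed under disjoint unions (Goldblatt–Thomason).
Any modal formula valid on each of 7 disjoint one-world frames is valid on their disjoint union (validity is preserved under disjoint unions). Each one-world frame has |W|=1≤6, but the union has |W|=7.
So the class is not modally definable.

Not modally definable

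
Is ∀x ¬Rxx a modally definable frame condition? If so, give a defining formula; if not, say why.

Not definable by any modal formula

Any modally definable frame class is closed under surjective bounded morphisms.
The 3-cycle (worlds a,b,c with a→b→c→a) is irreflexive, and the map sending every world to a single reflexive point • is a surjective bounded morphism (forth: every edge maps to (•,•); back: every world has a successor). So any modal formula valid on the 3-cycle is also valid on the reflexive point, which is not irreflexive.
Hence irreflexivity is not modally definable.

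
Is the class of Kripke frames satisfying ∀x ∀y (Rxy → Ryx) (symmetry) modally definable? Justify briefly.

The condition is symmetry. A defining modal formula is q → □◇q.
Suppose q→□◇q is valid. Take Rxy and set V(q)={x}. Then q at x, so □◇q at x, so ◇q at y, so some z with Ryz has q; z=x, i.e. Ryx.

Yes — defined by q → □◇q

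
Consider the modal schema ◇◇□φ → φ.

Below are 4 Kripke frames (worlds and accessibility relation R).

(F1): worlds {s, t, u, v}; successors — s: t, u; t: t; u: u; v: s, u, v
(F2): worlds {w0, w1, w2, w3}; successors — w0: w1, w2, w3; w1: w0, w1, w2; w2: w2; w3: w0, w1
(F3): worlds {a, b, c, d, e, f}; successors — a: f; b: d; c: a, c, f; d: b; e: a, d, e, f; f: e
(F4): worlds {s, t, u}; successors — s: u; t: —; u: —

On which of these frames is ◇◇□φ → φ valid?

This is the axiom for a generalized confluence (Geach) condition; its first-order frame correspondent is ∀x ∀y (xR²y → ∃w (yRw ∧ x = w)).
(F1): fails — sR²t but no w with tRw and s=w.
(F2): fails — w0R²w0 but no w with w0Rw and w0=w.
(F3): fails — bR²b but no w with bRw and b=w.
(F4): ✓.

(F4)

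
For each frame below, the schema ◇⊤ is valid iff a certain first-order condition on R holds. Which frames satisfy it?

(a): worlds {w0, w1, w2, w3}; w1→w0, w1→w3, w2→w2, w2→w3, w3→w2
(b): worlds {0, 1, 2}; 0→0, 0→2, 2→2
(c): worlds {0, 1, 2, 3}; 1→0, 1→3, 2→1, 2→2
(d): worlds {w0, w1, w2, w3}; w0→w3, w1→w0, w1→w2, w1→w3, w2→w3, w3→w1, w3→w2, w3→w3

(d)

The schema corresponds to seriality: ∀x ∃y Rxy.
(a): fails — world w0 has no successor.
(b): fails — world 1 has no successor.
(c): fails — world 0 has no successor.
(d): holds.
Valid on: (d).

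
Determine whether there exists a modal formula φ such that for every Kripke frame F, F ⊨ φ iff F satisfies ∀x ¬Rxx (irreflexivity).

If a class were modally definable it would be closed under surjective bounded morphisms (Goldblatt–Thomason).
The 5-cycle (worlds 0,1,2,3,4 with 0→1→2→3→4→0) is irreflexive, and the map sending every world to a single reflexive point • is a surjective bounded morphism (forth: every edge maps to (•,•); back: every world has a successor). So any modal formula valid on the 5-cycle is also valid on the reflexive point, which is not irreflexive.
So no modal formula (or set of formulas) defines exactly the irreflexive frames.

Not definable by any modal formula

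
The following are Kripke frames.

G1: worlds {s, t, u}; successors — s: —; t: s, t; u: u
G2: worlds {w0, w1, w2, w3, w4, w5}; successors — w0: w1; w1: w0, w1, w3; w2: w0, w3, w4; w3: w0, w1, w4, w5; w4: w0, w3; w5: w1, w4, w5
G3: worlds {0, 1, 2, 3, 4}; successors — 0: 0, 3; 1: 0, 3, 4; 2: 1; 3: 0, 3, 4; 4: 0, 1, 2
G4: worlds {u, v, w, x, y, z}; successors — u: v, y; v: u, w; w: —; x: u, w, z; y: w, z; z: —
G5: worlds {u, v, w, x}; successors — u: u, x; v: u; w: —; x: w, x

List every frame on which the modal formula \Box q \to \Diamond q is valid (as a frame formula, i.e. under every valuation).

G2, G3

Frame correspondent (Sahlqvist): \forall x \exists y Rxy — i.e. seriality.
G1: fails — world s has no successor.
G2: condition met.
G3: condition met.
G4: fails — world w has no successor.
G5: fails — world w has no successor.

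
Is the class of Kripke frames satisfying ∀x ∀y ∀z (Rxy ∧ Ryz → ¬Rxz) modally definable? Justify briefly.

Modal frame validity is preserved under surjective bounded morphisms.
The 5-cycle (worlds 0,1,2,3,4 with 0→1→2→3→4→0) is intransitive. Mapping every world to a single reflexive point • is a surjective bounded morphism; the reflexive point is not intransitive (R••∧R•• but R••).
Hence intransitivity is not modally definable.

Not definable by any modal formula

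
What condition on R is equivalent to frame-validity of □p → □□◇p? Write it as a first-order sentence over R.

This is a Sahlqvist (Geach-type) schema ◇^0□^1p → □^2◇^1p.
First-order correspondent: ∀x ∀z (xR²z → ∃w (xRw ∧ zRw)).

∀x ∀z (xR²z → ∃w (xRw ∧ zRw))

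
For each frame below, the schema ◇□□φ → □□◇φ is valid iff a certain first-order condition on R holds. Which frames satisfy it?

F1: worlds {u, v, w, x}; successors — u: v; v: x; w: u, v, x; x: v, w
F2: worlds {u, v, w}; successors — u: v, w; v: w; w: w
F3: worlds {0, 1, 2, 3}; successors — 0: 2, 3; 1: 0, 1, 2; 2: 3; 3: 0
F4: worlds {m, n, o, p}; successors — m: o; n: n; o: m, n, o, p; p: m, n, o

This is the axiom for a generalized confluence (Geach) condition; its first-order frame correspondent is ∀x ∀y ∀z ((xRy ∧ xR²z) → ∃w (yR²w ∧ zRw)).
F1: fails — wRu, wR²x but no t with uR²t and xRt.
F2: satisfies the condition.
F3: fails — 0R2, 0R²0 but no w with 2R²w and 0Rw.
F4: fails — oRn, oR²m but no w with nR²w and mRw.

F2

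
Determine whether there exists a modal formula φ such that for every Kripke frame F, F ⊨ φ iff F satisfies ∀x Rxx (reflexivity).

The condition is reflexivity. A defining modal formula is □r → r.

Yes — defined by □r → r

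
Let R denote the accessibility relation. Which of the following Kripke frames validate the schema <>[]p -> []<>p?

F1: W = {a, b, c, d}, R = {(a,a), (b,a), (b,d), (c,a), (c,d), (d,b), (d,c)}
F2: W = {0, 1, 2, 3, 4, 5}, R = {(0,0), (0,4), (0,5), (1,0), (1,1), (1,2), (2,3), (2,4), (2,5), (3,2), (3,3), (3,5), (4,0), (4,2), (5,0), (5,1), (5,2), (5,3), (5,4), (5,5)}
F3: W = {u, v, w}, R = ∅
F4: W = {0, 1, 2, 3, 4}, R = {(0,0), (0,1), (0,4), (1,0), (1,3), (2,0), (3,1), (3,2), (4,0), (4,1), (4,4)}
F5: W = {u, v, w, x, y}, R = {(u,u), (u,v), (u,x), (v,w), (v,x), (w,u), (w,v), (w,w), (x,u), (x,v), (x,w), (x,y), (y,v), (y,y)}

F3, F4

Frame correspondent (Sahlqvist): forall x forall y forall z (Rxy & Rxz -> exists w (Ryw & Rzw)) — i.e. convergence.
F1: fails — Rba and Rbd but a and d have no common successor.
F2: fails — R12 and R11 but 2 and 1 have no common successor.
F3: ✓.
F4: ✓.
F5: fails — Rxy and Rxv but y and v have no common successor.
Valid on: F3, F4.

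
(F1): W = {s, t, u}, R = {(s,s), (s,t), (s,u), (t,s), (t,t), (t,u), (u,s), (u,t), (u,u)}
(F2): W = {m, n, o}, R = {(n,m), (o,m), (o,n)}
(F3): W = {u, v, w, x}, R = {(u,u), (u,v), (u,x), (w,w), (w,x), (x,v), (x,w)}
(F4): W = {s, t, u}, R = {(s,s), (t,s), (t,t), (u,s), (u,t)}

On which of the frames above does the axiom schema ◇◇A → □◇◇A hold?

(F1)

Frame correspondent (Sahlqvist): ∀x ∀y ∀z ((xR²y ∧ xRz) → ∃w (y = w ∧ zR²w)) — i.e. a generalized confluence (Geach) condition.
(F1): holds.
(F2): fails — oR²m, oRm but no w with m=w and mR²w.
(F3): fails — uR²u, uRv but no t with u=t and vR²t.
(F4): fails — tR²t, tRs but no w with t=w and sR²w.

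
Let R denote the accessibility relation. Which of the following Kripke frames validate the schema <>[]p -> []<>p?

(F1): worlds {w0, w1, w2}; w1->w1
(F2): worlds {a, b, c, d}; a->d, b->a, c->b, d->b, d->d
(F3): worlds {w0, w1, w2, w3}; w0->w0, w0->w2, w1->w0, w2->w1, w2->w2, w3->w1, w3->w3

(F1)

Frame correspondent (Sahlqvist): forall x forall y forall z (Rxy & Rxz -> exists w (Ryw & Rzw)) — i.e. convergence.
(F1): condition met.
(F2): fails — Rdd and Rdb but d and b have no common successor.
(F3): fails — Rw2w2 and Rw2w1 but w2 and w1 have no common successor.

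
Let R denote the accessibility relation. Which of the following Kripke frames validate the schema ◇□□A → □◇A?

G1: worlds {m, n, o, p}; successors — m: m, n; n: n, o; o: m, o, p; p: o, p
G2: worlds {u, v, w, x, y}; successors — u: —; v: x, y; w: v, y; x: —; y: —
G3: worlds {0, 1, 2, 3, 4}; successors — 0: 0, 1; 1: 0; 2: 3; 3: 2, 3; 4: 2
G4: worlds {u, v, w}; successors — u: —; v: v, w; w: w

This is the axiom for a generalized confluence (Geach) condition; its first-order frame correspondent is ∀x ∀y ∀z ((xRy ∧ xRz) → ∃w (yR²w ∧ zRw)).
G1: satisfies the condition.
G2: fails — vRx, vRx but no t with xR²t and xRt.
G3: satisfies the condition.
G4: satisfies the condition.
Valid on: G1, G3, G4.

G1, G3, G4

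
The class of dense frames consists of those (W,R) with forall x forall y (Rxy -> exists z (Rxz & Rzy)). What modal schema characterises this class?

□□ψ → □ψ

This is density; the standard corresponding axiom is C4: □□ψ → □ψ.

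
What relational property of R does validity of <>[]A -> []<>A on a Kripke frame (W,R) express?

Suppose ◇□A→□◇A is valid. Take Rxy, Rxz and set V(A)={w : Ryw}. Then □A at y so ◇□A at x, so □◇A at x, so ◇A at z, giving w with Rzw and Ryw.
Conversely, on a frame with convergence the schema holds at every world under every valuation.
Frame condition: forall x forall y forall z (Rxy & Rxz -> exists w (Ryw & Rzw)).

convergence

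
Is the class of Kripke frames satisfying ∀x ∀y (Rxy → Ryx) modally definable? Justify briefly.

Definable; r → □◇r defines it

Yes: it is symmetry, defined by the B schema r → □◇r.
Suppose r→□◇r is valid. Take Rxy and set V(r)={x}. Then r at x, so □◇r at x, so ◇r at y, so some z with Ryz has r; z=x, i.e. Ryx.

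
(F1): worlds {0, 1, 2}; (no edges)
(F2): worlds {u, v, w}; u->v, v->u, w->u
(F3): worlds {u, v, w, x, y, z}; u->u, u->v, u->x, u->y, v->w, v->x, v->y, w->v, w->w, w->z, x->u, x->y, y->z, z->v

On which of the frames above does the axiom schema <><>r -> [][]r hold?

(F1), (F2)

Frame correspondent (Sahlqvist): forall x forall y forall z ((x R^2 y & x R^2 z) -> exists w (y = w & z = w)) — i.e. a generalized confluence (Geach) condition.
(F1): ✓.
(F2): ✓.
(F3): fails — uR²u, uR²v but u ≠ v.
Valid on: (F1), (F2).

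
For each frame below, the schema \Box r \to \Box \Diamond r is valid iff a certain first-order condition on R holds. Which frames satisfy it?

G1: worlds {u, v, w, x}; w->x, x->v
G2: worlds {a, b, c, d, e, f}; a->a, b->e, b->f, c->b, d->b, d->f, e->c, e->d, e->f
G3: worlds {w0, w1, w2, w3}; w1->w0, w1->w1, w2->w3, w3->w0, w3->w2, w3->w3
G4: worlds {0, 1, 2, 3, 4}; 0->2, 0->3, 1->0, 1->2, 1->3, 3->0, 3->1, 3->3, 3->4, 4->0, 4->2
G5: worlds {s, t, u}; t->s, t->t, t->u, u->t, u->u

This is the axiom for a generalized confluence (Geach) condition; its first-order frame correspondent is \forall x \forall z (xRz \to \exists w (xRw \wedge zRw)).
G1: fails — wRx but no t with wRt and xRt.
G2: fails — bRf but no w with bRw and fRw.
G3: fails — w1Rw0 but no w with w1Rw and w0Rw.
G4: fails — 0R2 but no w with 0Rw and 2Rw.
G5: fails — tRs but no w with tRw and sRw.
Valid on no frame.

none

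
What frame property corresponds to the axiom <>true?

seriality: forall x exists y Rxy

◇⊤ holds at w iff w has a successor, so frame-validity of ◇⊤ is exactly seriality. Equivalently via □A → ◇A:
Suppose □A→◇A is valid. At any x set V(A)=W. Then □A at x, so ◇A at x, so x has a successor.
The converse is a direct semantic check.
Frame condition: forall x exists y Rxy.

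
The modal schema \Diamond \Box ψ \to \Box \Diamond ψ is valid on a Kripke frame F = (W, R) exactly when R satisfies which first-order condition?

Suppose ◇□ψ→□◇ψ is valid. Take Rxy, Rxz and set V(ψ)={w : Ryw}. Then □ψ at y so ◇□ψ at x, so □◇ψ at x, so ◇ψ at z, giving w with Rzw and Ryw.

convergence: \forall x \forall y \forall z (Rxy \wedge Rxz \to \exists w (Ryw \wedge Rzw))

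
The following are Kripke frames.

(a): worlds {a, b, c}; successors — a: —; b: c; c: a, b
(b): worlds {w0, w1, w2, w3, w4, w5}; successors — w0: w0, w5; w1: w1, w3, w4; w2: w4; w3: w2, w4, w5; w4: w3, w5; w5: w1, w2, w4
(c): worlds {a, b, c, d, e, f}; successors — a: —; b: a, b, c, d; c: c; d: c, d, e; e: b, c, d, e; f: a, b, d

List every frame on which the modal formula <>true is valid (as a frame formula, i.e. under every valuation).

(b)

The schema corresponds to seriality: forall x exists y Rxy.
(a): fails — world a has no successor.
(b): ✓.
(c): fails — world a has no successor.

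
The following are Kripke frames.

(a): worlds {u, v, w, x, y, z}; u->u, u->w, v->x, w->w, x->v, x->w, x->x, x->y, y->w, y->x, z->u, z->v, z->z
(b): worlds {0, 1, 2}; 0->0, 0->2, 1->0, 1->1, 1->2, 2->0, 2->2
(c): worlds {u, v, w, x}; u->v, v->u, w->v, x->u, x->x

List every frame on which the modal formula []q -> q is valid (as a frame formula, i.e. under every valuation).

The schema corresponds to reflexivity: forall x Rxx.
(a): fails — world v does not see itself.
(b): holds.
(c): fails — world u does not see itself.
Valid on: (b).

(b)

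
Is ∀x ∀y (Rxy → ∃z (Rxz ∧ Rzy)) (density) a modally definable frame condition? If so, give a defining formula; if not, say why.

Yes, by □□p → □p

This is a Sahlqvist condition; the C4 axiom □□p → □p defines it.
Suppose □□p→□p is valid. Take Rxy and set V(p)={w : xR²w}. Then □□p at x, so □p at x, so p at y, i.e. ∃z(Rxz∧Rzy).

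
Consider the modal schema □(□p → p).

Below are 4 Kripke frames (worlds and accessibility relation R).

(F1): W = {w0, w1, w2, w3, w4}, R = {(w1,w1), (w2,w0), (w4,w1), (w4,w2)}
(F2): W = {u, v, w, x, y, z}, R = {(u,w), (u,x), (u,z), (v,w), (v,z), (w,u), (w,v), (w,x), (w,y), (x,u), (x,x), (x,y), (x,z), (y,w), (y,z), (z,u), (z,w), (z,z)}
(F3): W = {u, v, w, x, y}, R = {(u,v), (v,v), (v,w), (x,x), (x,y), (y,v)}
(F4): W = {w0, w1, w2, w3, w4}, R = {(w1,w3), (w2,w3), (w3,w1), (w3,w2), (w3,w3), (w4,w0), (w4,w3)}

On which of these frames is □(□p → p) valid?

none

This is the axiom for shift-reflexivity; its first-order frame correspondent is ∀x ∀y (Rxy → Ryy).
(F1): fails — Rw2w0 but not Rw0w0.
(F2): fails — Ruw but not Rww.
(F3): fails — Rvw but not Rww.
(F4): fails — Rw3w1 but not Rw1w1.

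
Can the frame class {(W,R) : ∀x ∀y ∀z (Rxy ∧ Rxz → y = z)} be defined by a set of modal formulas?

Yes: it is partial functionality, defined by the CD schema ◇r → □r.
Suppose ◇r→□r is valid. Take Rxy, Rxz and set V(r)={y}. Then ◇r at x, so □r at x, so r at z, i.e. z=y.

Yes — defined by ◇r → □r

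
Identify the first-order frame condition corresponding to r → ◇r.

Replacing r by ¬r and contraposing gives the equivalent schema □r → r.
Suppose □r→r is valid. At any x set V(r)={w : Rxw}. Then □r holds at x, so r holds at x, i.e. Rxx.

reflexivity: ∀x Rxx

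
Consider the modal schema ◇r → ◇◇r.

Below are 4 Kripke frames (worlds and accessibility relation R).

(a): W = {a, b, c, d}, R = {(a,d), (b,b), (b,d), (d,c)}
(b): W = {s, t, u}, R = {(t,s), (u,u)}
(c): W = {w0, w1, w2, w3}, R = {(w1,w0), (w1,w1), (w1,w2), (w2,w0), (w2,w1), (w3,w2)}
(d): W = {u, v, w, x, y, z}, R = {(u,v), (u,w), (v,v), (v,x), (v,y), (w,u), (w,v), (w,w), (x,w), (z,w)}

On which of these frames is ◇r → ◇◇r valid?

Frame correspondent (Sahlqvist): ∀x ∀y (xRy → ∃w (y = w ∧ xR²w)) — i.e. a generalized confluence (Geach) condition.
(a): fails — aRd but no w with d=w and aR²w.
(b): fails — tRs but no w with s=w and tR²w.
(c): fails — w3Rw2 but no w with w2=w and w3R²w.
(d): satisfies the condition.

(d)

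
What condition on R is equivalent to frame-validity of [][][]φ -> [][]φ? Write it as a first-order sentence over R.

This is a Sahlqvist (Geach-type) schema ◇^0□^3φ → □^2◇^0φ.
Minimal-valuation argument: fix x; take any y with xR^0y and any z with xR^2z. Set V(φ) to the set of worlds R-reachable from y in exactly 3 steps. Then □^3φ holds at y, so the antecedent holds at x; validity forces ◇^0φ at z, giving a w with zR^0w and yR^3w.
First-order correspondent: forall x forall z (x R^2 z -> exists w (x R^3 w & z = w)).

forall x forall z (x R^2 z -> exists w (x R^3 w & z = w))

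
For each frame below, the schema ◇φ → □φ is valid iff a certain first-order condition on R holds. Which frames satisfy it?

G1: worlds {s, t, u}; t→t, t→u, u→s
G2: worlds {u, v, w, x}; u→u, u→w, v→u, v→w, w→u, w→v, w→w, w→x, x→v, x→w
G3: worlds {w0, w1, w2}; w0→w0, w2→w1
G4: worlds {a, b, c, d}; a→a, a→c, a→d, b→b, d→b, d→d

G3

This is the axiom for partial functionality; its first-order frame correspondent is ∀x ∀y ∀z (Rxy ∧ Rxz → y = z).
G1: fails — t sees both t and u.
G2: fails — u sees both u and w.
G3: ✓.
G4: fails — a sees both a and c.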